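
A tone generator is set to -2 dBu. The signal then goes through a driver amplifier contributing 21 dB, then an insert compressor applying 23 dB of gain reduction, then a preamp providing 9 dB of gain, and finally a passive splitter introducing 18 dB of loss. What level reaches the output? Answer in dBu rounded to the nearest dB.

Gain stages sum in dB:
-2 + 21 − 23 + 9 − 18 = -13 dBu.

-13 dBu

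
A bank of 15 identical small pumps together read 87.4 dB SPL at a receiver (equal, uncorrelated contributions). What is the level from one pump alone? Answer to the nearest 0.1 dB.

75.6 dB SPL

15 equal incoherent sources add 10·log₁₀(15) = 11.76 dB over one source.
L_one = 87.4 − 11.76 = 75.6 dB SPL.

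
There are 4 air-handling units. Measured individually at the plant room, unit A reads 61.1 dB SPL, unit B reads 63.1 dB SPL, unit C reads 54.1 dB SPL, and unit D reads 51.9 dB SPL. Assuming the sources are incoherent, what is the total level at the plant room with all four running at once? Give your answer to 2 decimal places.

Uncorrelated sources add in intensity (power), not in dB.
L_total = 10·log₁₀(10^(61.1/10) + 10^(63.1/10) + 10^(54.1/10) + 10^(51.9/10)) = 10·log₁₀(3742000) = 65.73 dB SPL.

65.73 dB SPL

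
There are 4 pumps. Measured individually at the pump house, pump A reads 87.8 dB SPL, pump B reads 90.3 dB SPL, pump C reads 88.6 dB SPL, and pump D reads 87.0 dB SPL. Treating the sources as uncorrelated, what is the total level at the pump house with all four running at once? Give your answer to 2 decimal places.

Uncorrelated sources add in intensity (power), not in dB.
L_total = 10·log₁₀(10^(87.8/10) + 10^(90.3/10) + 10^(88.6/10) + 10^(87.0/10)) = 10·log₁₀(2900000000) = 94.62 dB SPL.

94.62 dB SPL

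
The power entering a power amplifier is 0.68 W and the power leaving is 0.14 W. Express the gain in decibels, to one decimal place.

-6.9 dB

Power is a power quantity, so gain = 10·log₁₀(P_out/P_in).
10·log₁₀(0.14/0.68) = 10·log₁₀(0.2059) = -6.9 dB.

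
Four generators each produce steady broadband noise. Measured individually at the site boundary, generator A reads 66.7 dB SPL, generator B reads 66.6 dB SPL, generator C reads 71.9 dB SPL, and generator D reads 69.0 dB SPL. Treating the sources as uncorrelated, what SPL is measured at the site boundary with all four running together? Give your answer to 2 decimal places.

Incoherent sources sum as intensities:
L_total = 10·log₁₀(10^(66.7/10) + 10^(66.6/10) + 10^(71.9/10) + 10^(69.0/10)) = 10·log₁₀(32680000) = 75.14 dB SPL.

75.14 dB SPL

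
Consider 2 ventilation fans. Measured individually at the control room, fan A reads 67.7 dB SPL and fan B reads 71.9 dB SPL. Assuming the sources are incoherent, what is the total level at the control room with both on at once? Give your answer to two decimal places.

73.30 dB SPL

Uncorrelated sources add in intensity (power), not in dB.
L_total = 10·log₁₀(10^(67.7/10) + 10^(71.9/10)) = 10·log₁₀(21380000) = 73.30 dB SPL.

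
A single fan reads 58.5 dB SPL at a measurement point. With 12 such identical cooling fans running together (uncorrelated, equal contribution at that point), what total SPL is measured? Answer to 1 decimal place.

12 equal incoherent sources raise the level by 10·log₁₀(12) = 10.79 dB.
L_total = 58.5 + 10.79 = 69.3 dB SPL.

69.3 dB SPL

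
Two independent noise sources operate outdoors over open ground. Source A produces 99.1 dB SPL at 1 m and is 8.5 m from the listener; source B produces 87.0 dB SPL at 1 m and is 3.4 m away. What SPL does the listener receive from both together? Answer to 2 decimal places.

At the listener: L_A = 99.1 − 20·log₁₀(8.5) = 80.512 dB; L_B = 87.0 − 20·log₁₀(3.4) = 76.370 dB.
Combined: 10·log₁₀(10^(80.512/10)+10^(76.370/10)) = 81.93 dB SPL.

81.93 dB SPL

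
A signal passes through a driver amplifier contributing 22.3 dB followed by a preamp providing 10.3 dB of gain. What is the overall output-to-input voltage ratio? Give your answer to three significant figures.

Net gain = 22.3 + 10.3 = 32.6 dB.
Voltage ratio = 10^(32.6/20) = 42.7.

42.7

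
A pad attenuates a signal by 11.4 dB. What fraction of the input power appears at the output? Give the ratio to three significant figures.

Power ratio = 10^(dB/10).
10^(-11.4/10) = 10^(-1.140) = 0.0724.

0.0724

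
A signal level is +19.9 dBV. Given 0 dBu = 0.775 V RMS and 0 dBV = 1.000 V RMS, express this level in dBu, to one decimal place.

The offset between the scales is 20·log₁₀(0.775/1.000) = −2.214 dB.
So dBu = +19.9 + 2.214 = +22.1 dBu.

+22.1 dBu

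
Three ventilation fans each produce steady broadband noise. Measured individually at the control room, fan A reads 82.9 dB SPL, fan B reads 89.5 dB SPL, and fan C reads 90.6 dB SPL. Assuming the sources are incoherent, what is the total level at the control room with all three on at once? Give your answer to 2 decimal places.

93.49 dB SPL

Add the sources as powers (linear), then convert back to dB:
L_total = 10·log₁₀(10^(82.9/10) + 10^(89.5/10) + 10^(90.6/10)) = 10·log₁₀(2234000000) = 93.49 dB SPL.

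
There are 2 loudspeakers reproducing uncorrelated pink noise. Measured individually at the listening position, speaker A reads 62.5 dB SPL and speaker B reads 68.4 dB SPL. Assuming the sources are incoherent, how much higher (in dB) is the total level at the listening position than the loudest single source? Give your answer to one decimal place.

Incoherent sources sum as intensities:
L_total = 10·log₁₀(10^(62.5/10) + 10^(68.4/10)) = 69.39 dB SPL.
Excess over the loudest (68.4 dB): 69.39 − 68.4 = 1.0 dB.

1.0 dB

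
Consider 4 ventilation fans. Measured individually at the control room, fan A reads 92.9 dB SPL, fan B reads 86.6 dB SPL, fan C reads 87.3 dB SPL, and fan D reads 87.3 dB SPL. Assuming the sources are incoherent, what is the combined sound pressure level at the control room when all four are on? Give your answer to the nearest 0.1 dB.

95.4 dB SPL

Uncorrelated sources add in intensity (power), not in dB.
L_total = 10·log₁₀(10^(92.9/10) + 10^(86.6/10) + 10^(87.3/10) + 10^(87.3/10)) = 10·log₁₀(3481000000) = 95.4 dB SPL.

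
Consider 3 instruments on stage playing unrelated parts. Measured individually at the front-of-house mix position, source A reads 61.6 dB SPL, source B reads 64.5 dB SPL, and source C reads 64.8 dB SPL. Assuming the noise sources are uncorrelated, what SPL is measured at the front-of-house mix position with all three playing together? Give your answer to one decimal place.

Incoherent sources sum as intensities:
L_total = 10·log₁₀(10^(61.6/10) + 10^(64.5/10) + 10^(64.8/10)) = 10·log₁₀(7284000) = 68.6 dB SPL.

68.6 dB SPL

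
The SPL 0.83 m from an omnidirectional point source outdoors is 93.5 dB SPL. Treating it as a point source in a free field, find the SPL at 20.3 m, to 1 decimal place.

65.7 dB SPL

Free-field point source: level drops by 20·log₁₀ of the distance ratio.
ΔL = −20·log₁₀(20.3/0.83) = -27.77 dB, so L₂ = 93.5 + (-27.77) = 65.7 dB SPL.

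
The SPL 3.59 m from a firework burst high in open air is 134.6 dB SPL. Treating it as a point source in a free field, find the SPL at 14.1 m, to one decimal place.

122.7 dB SPL

For a point source in a free field, ΔL = −20·log₁₀(d₂/d₁).
ΔL = −20·log₁₀(14.1/3.59) = -11.88 dB, so L₂ = 134.6 + (-11.88) = 122.7 dB SPL.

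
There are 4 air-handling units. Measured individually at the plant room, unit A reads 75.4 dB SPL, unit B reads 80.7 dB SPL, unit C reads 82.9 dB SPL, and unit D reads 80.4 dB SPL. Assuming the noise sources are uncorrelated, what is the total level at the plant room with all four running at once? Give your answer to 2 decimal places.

86.60 dB SPL

Uncorrelated sources add in intensity (power), not in dB.
L_total = 10·log₁₀(10^(75.4/10) + 10^(80.7/10) + 10^(82.9/10) + 10^(80.4/10)) = 10·log₁₀(456800000) = 86.60 dB SPL.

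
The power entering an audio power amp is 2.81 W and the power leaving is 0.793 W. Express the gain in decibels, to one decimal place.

-5.5 dB

For a power ratio, dB = 10·log₁₀(P₂/P₁).
10·log₁₀(0.793/2.81) = 10·log₁₀(0.2822) = -5.5 dB.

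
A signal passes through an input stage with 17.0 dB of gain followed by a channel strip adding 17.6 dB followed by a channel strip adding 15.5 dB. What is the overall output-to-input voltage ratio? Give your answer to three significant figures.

Net gain = 17.0 + 17.6 + 15.5 = 50.1 dB.
Voltage ratio = 10^(50.1/20) = 320.

320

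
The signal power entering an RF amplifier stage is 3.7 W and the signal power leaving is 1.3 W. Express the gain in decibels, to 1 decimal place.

-4.5 dB

Power is a power quantity, so gain = 10·log₁₀(P_out/P_in).
10·log₁₀(1.3/3.7) = 10·log₁₀(0.3514) = -4.5 dB.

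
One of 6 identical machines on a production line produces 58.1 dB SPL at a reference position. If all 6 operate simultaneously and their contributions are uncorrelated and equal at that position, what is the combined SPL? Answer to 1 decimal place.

6 equal incoherent sources raise the level by 10·log₁₀(6) = 7.78 dB.
L_total = 58.1 + 7.78 = 65.9 dB SPL.

65.9 dB SPL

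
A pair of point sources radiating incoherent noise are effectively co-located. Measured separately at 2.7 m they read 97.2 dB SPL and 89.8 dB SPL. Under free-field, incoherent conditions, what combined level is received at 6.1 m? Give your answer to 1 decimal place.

90.8 dB SPL

Combined at 2.7 m: 10·log₁₀(10^(97.2/10)+10^(89.8/10)) = 97.93 dB SPL.
Then apply −20·log₁₀(6.1/2.7) = -7.08 dB → 90.8 dB SPL.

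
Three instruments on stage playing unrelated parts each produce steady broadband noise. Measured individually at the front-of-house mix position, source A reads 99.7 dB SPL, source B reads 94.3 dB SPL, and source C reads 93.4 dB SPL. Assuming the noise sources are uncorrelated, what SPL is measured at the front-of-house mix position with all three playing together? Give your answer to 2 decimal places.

Incoherent sources sum as intensities:
L_total = 10·log₁₀(10^(99.7/10) + 10^(94.3/10) + 10^(93.4/10)) = 10·log₁₀(14212000000) = 101.53 dB SPL.

101.53 dB SPL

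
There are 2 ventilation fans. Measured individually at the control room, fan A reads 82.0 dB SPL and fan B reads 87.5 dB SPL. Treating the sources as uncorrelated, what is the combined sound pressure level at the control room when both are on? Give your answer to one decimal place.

88.6 dB SPL

Uncorrelated sources add in intensity (power), not in dB.
L_total = 10·log₁₀(10^(82.0/10) + 10^(87.5/10)) = 10·log₁₀(720800000) = 88.6 dB SPL.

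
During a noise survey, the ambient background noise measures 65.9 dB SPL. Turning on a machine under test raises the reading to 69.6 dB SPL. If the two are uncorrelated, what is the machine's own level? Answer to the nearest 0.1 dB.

Background correction is a power subtraction:
L_src = 10·log₁₀(10^(69.6/10) − 10^(65.9/10)) = 10·log₁₀(5230000) = 67.2 dB SPL.

67.2 dB SPL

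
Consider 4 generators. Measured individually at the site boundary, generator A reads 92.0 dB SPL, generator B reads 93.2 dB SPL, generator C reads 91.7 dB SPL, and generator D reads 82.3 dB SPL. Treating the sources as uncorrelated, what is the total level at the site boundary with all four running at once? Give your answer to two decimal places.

97.26 dB SPL

Incoherent sources sum as intensities:
L_total = 10·log₁₀(10^(92.0/10) + 10^(93.2/10) + 10^(91.7/10) + 10^(82.3/10)) = 10·log₁₀(5323000000) = 97.26 dB SPL.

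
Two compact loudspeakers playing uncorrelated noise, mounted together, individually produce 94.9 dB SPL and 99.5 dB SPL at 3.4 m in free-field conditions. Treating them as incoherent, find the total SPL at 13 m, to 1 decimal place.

89.1 dB SPL

Combined at 3.4 m: 10·log₁₀(10^(94.9/10)+10^(99.5/10)) = 100.79 dB SPL.
Then apply −20·log₁₀(13/3.4) = -11.65 dB → 89.1 dB SPL.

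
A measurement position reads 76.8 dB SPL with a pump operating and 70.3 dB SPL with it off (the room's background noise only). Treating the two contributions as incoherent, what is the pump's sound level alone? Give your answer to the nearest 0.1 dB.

75.7 dB SPL

Background correction is a power subtraction:
L_src = 10·log₁₀(10^(76.8/10) − 10^(70.3/10)) = 10·log₁₀(37150000) = 75.7 dB SPL.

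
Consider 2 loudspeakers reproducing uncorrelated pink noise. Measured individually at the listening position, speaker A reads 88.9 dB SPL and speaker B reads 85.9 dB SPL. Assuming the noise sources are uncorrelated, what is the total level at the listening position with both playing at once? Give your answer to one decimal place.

90.7 dB SPL

Uncorrelated sources add in intensity (power), not in dB.
L_total = 10·log₁₀(10^(88.9/10) + 10^(85.9/10)) = 10·log₁₀(1165000000) = 90.7 dB SPL.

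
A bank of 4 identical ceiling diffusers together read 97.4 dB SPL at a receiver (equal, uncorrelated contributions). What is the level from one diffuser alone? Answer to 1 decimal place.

4 equal incoherent sources add 10·log₁₀(4) = 6.02 dB over one source.
L_one = 97.4 − 6.02 = 91.4 dB SPL.

91.4 dB SPL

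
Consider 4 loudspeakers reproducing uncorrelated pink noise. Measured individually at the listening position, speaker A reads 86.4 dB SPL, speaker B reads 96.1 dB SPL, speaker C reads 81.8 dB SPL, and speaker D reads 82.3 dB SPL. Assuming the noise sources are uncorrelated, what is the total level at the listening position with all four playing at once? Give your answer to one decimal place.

Incoherent sources sum as intensities:
L_total = 10·log₁₀(10^(86.4/10) + 10^(96.1/10) + 10^(81.8/10) + 10^(82.3/10)) = 10·log₁₀(4831000000) = 96.8 dB SPL.

96.8 dB SPL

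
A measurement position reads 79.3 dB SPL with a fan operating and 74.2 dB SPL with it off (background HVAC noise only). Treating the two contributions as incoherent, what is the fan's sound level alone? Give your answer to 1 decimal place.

Background correction is a power subtraction:
L_src = 10·log₁₀(10^(79.3/10) − 10^(74.2/10)) = 10·log₁₀(58810000) = 77.7 dB SPL.

77.7 dB SPL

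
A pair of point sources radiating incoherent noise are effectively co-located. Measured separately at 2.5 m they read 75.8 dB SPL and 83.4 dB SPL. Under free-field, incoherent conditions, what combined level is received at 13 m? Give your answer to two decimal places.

Combined at 2.5 m: 10·log₁₀(10^(75.8/10)+10^(83.4/10)) = 84.096 dB SPL.
Then apply −20·log₁₀(13/2.5) = -14.320 dB → 69.78 dB SPL.

69.78 dB SPL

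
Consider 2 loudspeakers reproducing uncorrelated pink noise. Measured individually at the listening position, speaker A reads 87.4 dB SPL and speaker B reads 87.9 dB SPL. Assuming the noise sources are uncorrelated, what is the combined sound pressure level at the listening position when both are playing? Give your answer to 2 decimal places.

Incoherent sources sum as intensities:
L_total = 10·log₁₀(10^(87.4/10) + 10^(87.9/10)) = 10·log₁₀(1166000000) = 90.67 dB SPL.

90.67 dB SPL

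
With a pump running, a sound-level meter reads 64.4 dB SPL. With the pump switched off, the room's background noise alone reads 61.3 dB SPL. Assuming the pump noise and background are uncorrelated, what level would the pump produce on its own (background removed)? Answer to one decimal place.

Subtract intensities: L_src = 10·log₁₀(10^(L_total/10) − 10^(L_bg/10)).
L_src = 10·log₁₀(10^(64.4/10) − 10^(61.3/10)) = 10·log₁₀(1405000) = 61.5 dB SPL.

61.5 dB SPL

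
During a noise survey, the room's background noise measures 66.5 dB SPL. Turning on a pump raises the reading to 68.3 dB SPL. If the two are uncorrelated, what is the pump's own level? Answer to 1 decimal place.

Remove the background by subtracting linear intensities:
L_src = 10·log₁₀(10^(68.3/10) − 10^(66.5/10)) = 10·log₁₀(2294000) = 63.6 dB SPL.

63.6 dB SPL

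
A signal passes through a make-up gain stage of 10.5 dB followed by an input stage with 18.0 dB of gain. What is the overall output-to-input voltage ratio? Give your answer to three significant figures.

26.6

Net gain = 10.5 + 18.0 = 28.5 dB.
Voltage ratio = 10^(28.5/20) = 26.6.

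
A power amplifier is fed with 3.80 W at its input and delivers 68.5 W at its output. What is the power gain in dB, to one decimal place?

12.6 dB

Power is a power quantity, so gain = 10·log₁₀(P_out/P_in).
10·log₁₀(68.5/3.80) = 10·log₁₀(18.03) = 12.6 dB.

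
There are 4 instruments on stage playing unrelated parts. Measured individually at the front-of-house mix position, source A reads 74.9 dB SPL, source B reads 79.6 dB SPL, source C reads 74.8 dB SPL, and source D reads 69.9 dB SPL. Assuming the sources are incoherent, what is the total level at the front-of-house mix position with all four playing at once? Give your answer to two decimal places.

Uncorrelated sources add in intensity (power), not in dB.
L_total = 10·log₁₀(10^(74.9/10) + 10^(79.6/10) + 10^(74.8/10) + 10^(69.9/10)) = 10·log₁₀(162100000) = 82.10 dB SPL.

82.10 dB SPL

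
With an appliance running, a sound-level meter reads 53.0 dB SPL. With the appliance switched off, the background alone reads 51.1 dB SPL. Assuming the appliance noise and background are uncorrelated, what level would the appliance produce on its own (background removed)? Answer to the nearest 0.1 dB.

48.5 dB SPL

Background correction is a power subtraction:
L_src = 10·log₁₀(10^(53.0/10) − 10^(51.1/10)) = 10·log₁₀(70700) = 48.5 dB SPL.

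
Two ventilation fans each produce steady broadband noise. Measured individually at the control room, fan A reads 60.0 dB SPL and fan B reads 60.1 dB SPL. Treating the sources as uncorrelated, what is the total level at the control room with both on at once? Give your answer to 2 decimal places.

Incoherent sources sum as intensities:
L_total = 10·log₁₀(10^(60.0/10) + 10^(60.1/10)) = 10·log₁₀(2023000) = 63.06 dB SPL.

63.06 dB SPL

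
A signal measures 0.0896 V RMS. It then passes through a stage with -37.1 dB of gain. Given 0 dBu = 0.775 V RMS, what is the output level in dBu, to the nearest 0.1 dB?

-55.8 dBu

Input level: 20·log₁₀(0.0896/0.775) = -18.74 dBu.
Output: -18.74 − 37.1 = -55.8 dBu.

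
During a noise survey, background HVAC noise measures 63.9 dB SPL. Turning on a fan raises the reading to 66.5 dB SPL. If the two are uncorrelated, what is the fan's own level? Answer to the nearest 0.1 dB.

Remove the background by subtracting linear intensities:
L_src = 10·log₁₀(10^(66.5/10) − 10^(63.9/10)) = 10·log₁₀(2012000) = 63.0 dB SPL.

63.0 dB SPL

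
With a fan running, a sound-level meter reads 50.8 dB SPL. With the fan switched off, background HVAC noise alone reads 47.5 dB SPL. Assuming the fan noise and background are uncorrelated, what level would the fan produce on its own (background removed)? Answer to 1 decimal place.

48.1 dB SPL

Remove the background by subtracting linear intensities:
L_src = 10·log₁₀(10^(50.8/10) − 10^(47.5/10)) = 10·log₁₀(63990) = 48.1 dB SPL.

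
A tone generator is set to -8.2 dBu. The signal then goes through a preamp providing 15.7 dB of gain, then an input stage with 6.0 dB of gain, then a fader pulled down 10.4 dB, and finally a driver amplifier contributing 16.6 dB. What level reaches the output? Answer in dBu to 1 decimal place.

Cascaded gains and losses add directly in dB.
-8.2 + 15.7 + 6.0 − 10.4 + 16.6 = +19.7 dBu.

+19.7 dBu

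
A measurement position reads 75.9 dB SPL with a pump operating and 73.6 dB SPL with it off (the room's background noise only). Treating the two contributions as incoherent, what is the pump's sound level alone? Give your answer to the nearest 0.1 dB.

72.0 dB SPL

Remove the background by subtracting linear intensities:
L_src = 10·log₁₀(10^(75.9/10) − 10^(73.6/10)) = 10·log₁₀(16000000) = 72.0 dB SPL.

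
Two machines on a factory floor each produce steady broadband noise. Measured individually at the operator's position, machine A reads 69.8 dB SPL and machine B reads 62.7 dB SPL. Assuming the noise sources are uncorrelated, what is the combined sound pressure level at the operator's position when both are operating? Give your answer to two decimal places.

70.57 dB SPL

Incoherent sources sum as intensities:
L_total = 10·log₁₀(10^(69.8/10) + 10^(62.7/10)) = 10·log₁₀(11410000) = 70.57 dB SPL.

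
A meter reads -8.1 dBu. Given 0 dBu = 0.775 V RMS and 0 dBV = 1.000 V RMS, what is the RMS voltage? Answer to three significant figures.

V = 0.775 V × 10^(-8.1/20).
= 0.775 × 0.3936 = 0.305 V.

0.305 V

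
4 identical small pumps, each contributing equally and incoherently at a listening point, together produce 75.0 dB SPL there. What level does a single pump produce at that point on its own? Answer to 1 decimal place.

69.0 dB SPL

4 equal incoherent sources add 10·log₁₀(4) = 6.02 dB over one source.
L_one = 75.0 − 6.02 = 69.0 dB SPL.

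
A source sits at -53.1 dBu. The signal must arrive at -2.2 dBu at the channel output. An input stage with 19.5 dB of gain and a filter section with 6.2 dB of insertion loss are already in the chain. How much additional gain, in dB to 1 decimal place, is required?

37.6 dB

The required make-up gain is the shortfall in the dB sum.
G = -2.2 − (-53.1) − 19.5 + 6.2 = 37.6 dB.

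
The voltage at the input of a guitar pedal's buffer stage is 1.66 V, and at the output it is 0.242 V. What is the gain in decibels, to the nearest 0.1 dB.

For a voltage ratio, dB = 20·log₁₀(V₂/V₁).
20·log₁₀(0.242/1.66) = 20·log₁₀(0.1458) = -16.7 dB.

-16.7 dB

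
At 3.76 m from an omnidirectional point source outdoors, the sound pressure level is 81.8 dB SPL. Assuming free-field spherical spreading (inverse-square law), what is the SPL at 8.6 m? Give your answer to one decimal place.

Free-field point source: level drops by 20·log₁₀ of the distance ratio.
ΔL = −20·log₁₀(8.6/3.76) = -7.19 dB, so L₂ = 81.8 + (-7.19) = 74.6 dB SPL.

74.6 dB SPL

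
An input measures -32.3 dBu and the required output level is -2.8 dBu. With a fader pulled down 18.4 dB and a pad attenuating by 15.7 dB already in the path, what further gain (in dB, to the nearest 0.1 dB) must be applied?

The required make-up gain is the shortfall in the dB sum.
G = -2.8 − (-32.3) + 18.4 + 15.7 = 63.6 dB.

63.6 dB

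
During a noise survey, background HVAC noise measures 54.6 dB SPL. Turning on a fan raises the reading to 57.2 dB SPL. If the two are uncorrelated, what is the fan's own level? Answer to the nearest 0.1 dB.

Remove the background by subtracting linear intensities:
L_src = 10·log₁₀(10^(57.2/10) − 10^(54.6/10)) = 10·log₁₀(236400) = 53.7 dB SPL.

53.7 dB SPL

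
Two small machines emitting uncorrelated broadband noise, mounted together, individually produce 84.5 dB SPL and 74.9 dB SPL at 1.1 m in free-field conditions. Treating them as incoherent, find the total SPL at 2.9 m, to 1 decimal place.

76.5 dB SPL

Combined at 1.1 m: 10·log₁₀(10^(84.5/10)+10^(74.9/10)) = 84.95 dB SPL.
Then apply −20·log₁₀(2.9/1.1) = -8.42 dB → 76.5 dB SPL.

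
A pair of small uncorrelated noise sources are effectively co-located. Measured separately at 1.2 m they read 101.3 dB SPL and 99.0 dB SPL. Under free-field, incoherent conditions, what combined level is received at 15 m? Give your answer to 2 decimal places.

Combined at 1.2 m: 10·log₁₀(10^(101.3/10)+10^(99.0/10)) = 103.311 dB SPL.
Then apply −20·log₁₀(15/1.2) = -21.938 dB → 81.37 dB SPL.

81.37 dB SPL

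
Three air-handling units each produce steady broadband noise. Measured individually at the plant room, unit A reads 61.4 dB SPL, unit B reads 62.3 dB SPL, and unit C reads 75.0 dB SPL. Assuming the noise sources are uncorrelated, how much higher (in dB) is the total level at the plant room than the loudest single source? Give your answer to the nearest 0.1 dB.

0.4 dB

Incoherent sources sum as intensities:
L_total = 10·log₁₀(10^(61.4/10) + 10^(62.3/10) + 10^(75.0/10)) = 75.40 dB SPL.
Excess over the loudest (75.0 dB): 75.40 − 75.0 = 0.4 dB.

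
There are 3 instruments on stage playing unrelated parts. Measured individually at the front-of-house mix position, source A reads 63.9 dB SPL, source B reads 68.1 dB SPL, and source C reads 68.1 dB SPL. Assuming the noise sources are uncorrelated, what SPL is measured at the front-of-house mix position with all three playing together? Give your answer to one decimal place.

Uncorrelated sources add in intensity (power), not in dB.
L_total = 10·log₁₀(10^(63.9/10) + 10^(68.1/10) + 10^(68.1/10)) = 10·log₁₀(15370000) = 71.9 dB SPL.

71.9 dB SPL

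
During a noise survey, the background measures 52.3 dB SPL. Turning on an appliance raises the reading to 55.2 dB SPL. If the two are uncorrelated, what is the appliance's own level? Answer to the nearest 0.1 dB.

52.1 dB SPL

Subtract intensities: L_src = 10·log₁₀(10^(L_total/10) − 10^(L_bg/10)).
L_src = 10·log₁₀(10^(55.2/10) − 10^(52.3/10)) = 10·log₁₀(161300) = 52.1 dB SPL.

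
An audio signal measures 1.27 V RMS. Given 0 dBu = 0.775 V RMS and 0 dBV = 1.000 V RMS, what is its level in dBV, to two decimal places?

dBV = 20·log₁₀(V / 1.000 V).
20·log₁₀(1.27/1.000) = +2.08 dBV.

+2.08 dBV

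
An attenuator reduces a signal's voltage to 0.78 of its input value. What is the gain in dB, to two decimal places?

-2.16 dB

For a voltage ratio, dB = 20·log₁₀(V₂/V₁).
20·log₁₀(0.78) = -2.16 dB.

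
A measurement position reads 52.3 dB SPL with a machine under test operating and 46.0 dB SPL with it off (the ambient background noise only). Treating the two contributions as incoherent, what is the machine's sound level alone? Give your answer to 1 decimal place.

51.1 dB SPL

Remove the background by subtracting linear intensities:
L_src = 10·log₁₀(10^(52.3/10) − 10^(46.0/10)) = 10·log₁₀(130000) = 51.1 dB SPL.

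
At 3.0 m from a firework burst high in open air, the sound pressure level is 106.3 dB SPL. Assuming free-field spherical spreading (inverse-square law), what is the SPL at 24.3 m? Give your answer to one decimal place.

For a point source in a free field, ΔL = −20·log₁₀(d₂/d₁).
ΔL = −20·log₁₀(24.3/3.0) = -18.17 dB, so L₂ = 106.3 + (-18.17) = 88.1 dB SPL.

88.1 dB SPL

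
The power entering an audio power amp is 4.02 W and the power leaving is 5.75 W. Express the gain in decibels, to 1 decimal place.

1.6 dB

Power is a power quantity, so gain = 10·log₁₀(P_out/P_in).
10·log₁₀(5.75/4.02) = 10·log₁₀(1.430) = 1.6 dB.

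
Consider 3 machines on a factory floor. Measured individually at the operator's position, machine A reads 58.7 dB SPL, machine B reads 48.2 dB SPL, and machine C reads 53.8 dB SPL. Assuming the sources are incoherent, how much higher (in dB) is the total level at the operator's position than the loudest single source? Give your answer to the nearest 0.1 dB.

1.5 dB

Incoherent sources sum as intensities:
L_total = 10·log₁₀(10^(58.7/10) + 10^(48.2/10) + 10^(53.8/10)) = 60.20 dB SPL.
Excess over the loudest (58.7 dB): 60.20 − 58.7 = 1.5 dB.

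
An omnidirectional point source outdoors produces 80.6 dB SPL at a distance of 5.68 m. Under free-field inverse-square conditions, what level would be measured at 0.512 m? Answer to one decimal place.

101.5 dB SPL

Inverse-square spreading gives ΔL = −20·log₁₀(d₂/d₁).
ΔL = −20·log₁₀(0.512/5.68) = 20.90 dB, so L₂ = 80.6 + (20.90) = 101.5 dB SPL.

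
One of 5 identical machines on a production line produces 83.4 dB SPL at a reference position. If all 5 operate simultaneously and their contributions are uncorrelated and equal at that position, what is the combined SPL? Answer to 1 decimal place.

5 equal incoherent sources raise the level by 10·log₁₀(5) = 6.99 dB.
L_total = 83.4 + 6.99 = 90.4 dB SPL.

90.4 dB SPL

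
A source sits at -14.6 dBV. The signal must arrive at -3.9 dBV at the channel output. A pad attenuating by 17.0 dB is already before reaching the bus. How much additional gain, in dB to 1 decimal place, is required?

The required make-up gain is the shortfall in the dB sum.
G = -3.9 − (-14.6) + 17.0 = 27.7 dB.

27.7 dB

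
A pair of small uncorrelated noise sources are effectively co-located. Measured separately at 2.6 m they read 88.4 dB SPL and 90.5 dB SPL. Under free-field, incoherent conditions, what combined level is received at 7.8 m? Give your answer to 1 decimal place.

Combined at 2.6 m: 10·log₁₀(10^(88.4/10)+10^(90.5/10)) = 92.59 dB SPL.
Then apply −20·log₁₀(7.8/2.6) = -9.54 dB → 83.0 dB SPL.

83.0 dB SPL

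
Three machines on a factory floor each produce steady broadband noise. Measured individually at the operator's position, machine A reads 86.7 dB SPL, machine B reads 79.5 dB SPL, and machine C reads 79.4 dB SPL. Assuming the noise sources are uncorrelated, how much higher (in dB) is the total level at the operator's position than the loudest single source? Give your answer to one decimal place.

1.4 dB

Add the sources as powers (linear), then convert back to dB:
L_total = 10·log₁₀(10^(86.7/10) + 10^(79.5/10) + 10^(79.4/10)) = 88.09 dB SPL.
Excess over the loudest (86.7 dB): 88.09 − 86.7 = 1.4 dB.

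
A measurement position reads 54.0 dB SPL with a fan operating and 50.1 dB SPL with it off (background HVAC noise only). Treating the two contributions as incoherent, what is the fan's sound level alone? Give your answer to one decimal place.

51.7 dB SPL

Background correction is a power subtraction:
L_src = 10·log₁₀(10^(54.0/10) − 10^(50.1/10)) = 10·log₁₀(148900) = 51.7 dB SPL.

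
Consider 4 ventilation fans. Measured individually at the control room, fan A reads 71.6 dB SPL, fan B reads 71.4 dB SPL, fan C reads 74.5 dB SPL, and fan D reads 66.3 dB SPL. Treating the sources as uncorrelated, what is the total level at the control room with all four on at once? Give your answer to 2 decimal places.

Add the sources as powers (linear), then convert back to dB:
L_total = 10·log₁₀(10^(71.6/10) + 10^(71.4/10) + 10^(74.5/10) + 10^(66.3/10)) = 10·log₁₀(60710000) = 77.83 dB SPL.

77.83 dB SPL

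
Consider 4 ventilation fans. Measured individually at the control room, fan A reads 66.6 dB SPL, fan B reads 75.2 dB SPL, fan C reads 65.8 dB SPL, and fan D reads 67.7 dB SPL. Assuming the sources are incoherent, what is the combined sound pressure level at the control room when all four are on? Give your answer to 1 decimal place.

76.8 dB SPL

Uncorrelated sources add in intensity (power), not in dB.
L_total = 10·log₁₀(10^(66.6/10) + 10^(75.2/10) + 10^(65.8/10) + 10^(67.7/10)) = 10·log₁₀(47370000) = 76.8 dB SPL.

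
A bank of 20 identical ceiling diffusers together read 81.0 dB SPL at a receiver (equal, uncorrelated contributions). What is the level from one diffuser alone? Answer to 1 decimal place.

20 equal incoherent sources add 10·log₁₀(20) = 13.01 dB over one source.
L_one = 81.0 − 13.01 = 68.0 dB SPL.

68.0 dB SPL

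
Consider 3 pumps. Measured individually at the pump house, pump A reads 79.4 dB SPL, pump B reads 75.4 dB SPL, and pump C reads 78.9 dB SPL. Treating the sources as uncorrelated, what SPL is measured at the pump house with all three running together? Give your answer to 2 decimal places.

83.00 dB SPL

Uncorrelated sources add in intensity (power), not in dB.
L_total = 10·log₁₀(10^(79.4/10) + 10^(75.4/10) + 10^(78.9/10)) = 10·log₁₀(199400000) = 83.00 dB SPL.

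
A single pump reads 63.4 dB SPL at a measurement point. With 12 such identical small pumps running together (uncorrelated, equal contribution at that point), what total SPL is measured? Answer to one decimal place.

12 equal incoherent sources raise the level by 10·log₁₀(12) = 10.79 dB.
L_total = 63.4 + 10.79 = 74.2 dB SPL.

74.2 dB SPL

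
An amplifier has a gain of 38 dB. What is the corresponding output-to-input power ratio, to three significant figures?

6310

Power ratio = 10^(dB/10).
10^(38/10) = 10^(3.800) = 6310.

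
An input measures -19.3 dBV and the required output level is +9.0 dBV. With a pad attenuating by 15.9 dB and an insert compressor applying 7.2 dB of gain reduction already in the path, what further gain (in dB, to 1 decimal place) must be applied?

51.4 dB

The required make-up gain is the shortfall in the dB sum.
G = +9.0 − (-19.3) + 15.9 + 7.2 = 51.4 dB.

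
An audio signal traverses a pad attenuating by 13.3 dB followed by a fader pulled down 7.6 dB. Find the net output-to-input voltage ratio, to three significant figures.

0.0902

Net gain = (−13.3) + (−7.6) = -20.9 dB.
Voltage ratio = 10^(-20.9/20) = 0.0902.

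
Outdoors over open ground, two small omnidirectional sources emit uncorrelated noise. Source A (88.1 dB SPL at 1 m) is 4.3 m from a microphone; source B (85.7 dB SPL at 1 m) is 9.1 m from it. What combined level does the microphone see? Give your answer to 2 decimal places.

75.96 dB SPL

At the listener: L_A = 88.1 − 20·log₁₀(4.3) = 75.431 dB; L_B = 85.7 − 20·log₁₀(9.1) = 66.519 dB.
Combined: 10·log₁₀(10^(75.431/10)+10^(66.519/10)) = 75.96 dB SPL.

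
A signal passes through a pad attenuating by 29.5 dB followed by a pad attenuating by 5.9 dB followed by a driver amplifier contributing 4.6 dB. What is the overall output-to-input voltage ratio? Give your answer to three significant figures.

Net gain = (−29.5) + (−5.9) + 4.6 = -30.8 dB.
Voltage ratio = 10^(-30.8/20) = 0.0288.

0.0288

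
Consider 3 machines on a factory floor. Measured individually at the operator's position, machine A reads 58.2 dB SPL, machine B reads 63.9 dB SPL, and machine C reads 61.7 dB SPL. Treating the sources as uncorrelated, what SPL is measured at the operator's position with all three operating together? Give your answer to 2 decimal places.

Add the sources as powers (linear), then convert back to dB:
L_total = 10·log₁₀(10^(58.2/10) + 10^(63.9/10) + 10^(61.7/10)) = 10·log₁₀(4595000) = 66.62 dB SPL.

66.62 dB SPL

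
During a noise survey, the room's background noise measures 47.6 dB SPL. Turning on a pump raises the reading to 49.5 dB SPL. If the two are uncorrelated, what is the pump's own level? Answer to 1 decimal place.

45.0 dB SPL

Subtract intensities: L_src = 10·log₁₀(10^(L_total/10) − 10^(L_bg/10)).
L_src = 10·log₁₀(10^(49.5/10) − 10^(47.6/10)) = 10·log₁₀(31580) = 45.0 dB SPL.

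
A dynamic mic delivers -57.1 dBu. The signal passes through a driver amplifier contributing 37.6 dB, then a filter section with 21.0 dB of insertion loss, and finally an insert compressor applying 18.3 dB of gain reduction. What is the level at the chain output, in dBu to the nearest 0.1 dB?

-58.8 dBu

In dB, series stages simply add:
-57.1 + 37.6 − 21.0 − 18.3 = -58.8 dBu.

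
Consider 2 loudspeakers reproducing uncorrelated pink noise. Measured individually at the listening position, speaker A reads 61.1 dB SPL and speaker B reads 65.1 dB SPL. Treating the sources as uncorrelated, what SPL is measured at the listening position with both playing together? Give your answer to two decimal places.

Add the sources as powers (linear), then convert back to dB:
L_total = 10·log₁₀(10^(61.1/10) + 10^(65.1/10)) = 10·log₁₀(4524000) = 66.56 dB SPL.

66.56 dB SPL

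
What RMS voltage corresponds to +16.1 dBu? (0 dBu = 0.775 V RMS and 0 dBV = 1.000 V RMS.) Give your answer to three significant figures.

4.95 V

V = 0.775 V × 10^(+16.1/20).
= 0.775 × 6.383 = 4.95 V.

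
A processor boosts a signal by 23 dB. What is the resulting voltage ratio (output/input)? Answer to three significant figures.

14.1

Voltage ratio = 10^(dB/20).
10^(23/20) = 10^(1.150) = 14.1.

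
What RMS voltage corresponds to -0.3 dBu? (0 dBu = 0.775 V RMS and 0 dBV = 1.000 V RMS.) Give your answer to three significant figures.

0.749 V

V = 0.775 V × 10^(-0.3/20).
= 0.775 × 0.9661 = 0.749 V.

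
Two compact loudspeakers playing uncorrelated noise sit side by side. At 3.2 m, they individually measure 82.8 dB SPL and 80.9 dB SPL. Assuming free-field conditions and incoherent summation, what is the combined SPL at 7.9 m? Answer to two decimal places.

77.11 dB SPL

Combined at 3.2 m: 10·log₁₀(10^(82.8/10)+10^(80.9/10)) = 84.963 dB SPL.
Then apply −20·log₁₀(7.9/3.2) = -7.850 dB → 77.11 dB SPL.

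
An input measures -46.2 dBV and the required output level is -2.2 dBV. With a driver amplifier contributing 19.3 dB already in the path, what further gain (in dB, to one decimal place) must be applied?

The required make-up gain is the shortfall in the dB sum.
G = -2.2 − (-46.2) − 19.3 = 24.7 dB.

24.7 dB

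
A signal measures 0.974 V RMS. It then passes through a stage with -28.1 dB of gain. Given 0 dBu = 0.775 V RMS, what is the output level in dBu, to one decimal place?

Input level: 20·log₁₀(0.974/0.775) = 1.99 dBu.
Output: 1.99 − 28.1 = -26.1 dBu.

-26.1 dBu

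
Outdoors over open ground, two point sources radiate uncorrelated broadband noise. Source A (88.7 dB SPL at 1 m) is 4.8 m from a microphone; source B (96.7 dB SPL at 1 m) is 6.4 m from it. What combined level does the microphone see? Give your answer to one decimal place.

At the listener: L_A = 88.7 − 20·log₁₀(4.8) = 75.08 dB; L_B = 96.7 − 20·log₁₀(6.4) = 80.58 dB.
Combined: 10·log₁₀(10^(75.08/10)+10^(80.58/10)) = 81.7 dB SPL.

81.7 dB SPL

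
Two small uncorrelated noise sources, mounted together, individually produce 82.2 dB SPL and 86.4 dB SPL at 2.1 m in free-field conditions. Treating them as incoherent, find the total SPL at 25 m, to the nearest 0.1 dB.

66.3 dB SPL

Combined at 2.1 m: 10·log₁₀(10^(82.2/10)+10^(86.4/10)) = 87.80 dB SPL.
Then apply −20·log₁₀(25/2.1) = -21.51 dB → 66.3 dB SPL.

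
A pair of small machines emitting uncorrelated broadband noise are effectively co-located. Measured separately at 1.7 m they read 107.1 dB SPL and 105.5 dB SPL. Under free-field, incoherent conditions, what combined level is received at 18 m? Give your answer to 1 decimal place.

88.9 dB SPL

Combined at 1.7 m: 10·log₁₀(10^(107.1/10)+10^(105.5/10)) = 109.38 dB SPL.
Then apply −20·log₁₀(18/1.7) = -20.50 dB → 88.9 dB SPL.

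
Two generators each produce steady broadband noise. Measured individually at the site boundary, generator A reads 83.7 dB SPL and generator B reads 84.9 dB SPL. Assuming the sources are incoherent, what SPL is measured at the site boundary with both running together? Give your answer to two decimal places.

87.35 dB SPL

Incoherent sources sum as intensities:
L_total = 10·log₁₀(10^(83.7/10) + 10^(84.9/10)) = 10·log₁₀(543500000) = 87.35 dB SPL.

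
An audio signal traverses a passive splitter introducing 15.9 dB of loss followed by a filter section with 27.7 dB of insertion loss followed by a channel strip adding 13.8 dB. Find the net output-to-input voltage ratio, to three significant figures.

Net gain = (−15.9) + (−27.7) + 13.8 = -29.8 dB.
Voltage ratio = 10^(-29.8/20) = 0.0324.

0.0324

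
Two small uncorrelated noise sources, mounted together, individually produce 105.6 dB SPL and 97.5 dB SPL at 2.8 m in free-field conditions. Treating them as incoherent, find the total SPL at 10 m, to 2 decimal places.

95.17 dB SPL

Combined at 2.8 m: 10·log₁₀(10^(105.6/10)+10^(97.5/10)) = 106.225 dB SPL.
Then apply −20·log₁₀(10/2.8) = -11.057 dB → 95.17 dB SPL.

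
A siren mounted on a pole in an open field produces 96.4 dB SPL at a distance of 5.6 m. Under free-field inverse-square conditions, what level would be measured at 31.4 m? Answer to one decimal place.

81.4 dB SPL

Free-field point source: level drops by 20·log₁₀ of the distance ratio.
ΔL = −20·log₁₀(31.4/5.6) = -14.97 dB, so L₂ = 96.4 + (-14.97) = 81.4 dB SPL.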